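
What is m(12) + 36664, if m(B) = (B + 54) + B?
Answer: 36742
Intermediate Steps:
m(B) = 54 + 2*B (m(B) = (54 + B) + B = 54 + 2*B)
m(12) + 36664 = (54 + 2*12) + 36664 = (54 + 24) + 36664 = 78 + 36664 = 36742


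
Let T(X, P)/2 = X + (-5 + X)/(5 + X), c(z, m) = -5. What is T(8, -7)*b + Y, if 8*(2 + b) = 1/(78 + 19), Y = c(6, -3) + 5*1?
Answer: -165957/5044 ≈ -32.902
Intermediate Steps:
Y = 0 (Y = -5 + 5*1 = -5 + 5 = 0)
T(X, P) = 2*X + 2*(-5 + X)/(5 + X) (T(X, P) = 2*(X + (-5 + X)/(5 + X)) = 2*X + 2*(-5 + X)/(5 + X))
b = -1551/776 (b = -2 + 1/(8*(78 + 19)) = -2 + (⅛)/97 = -2 + (⅛)*(1/97) = -2 + 1/776 = -1551/776 ≈ -1.9987)
T(8, -7)*b + Y = (2*(-5 + 8² + 6*8)/(5 + 8))*(-1551/776) + 0 = (2*(-5 + 64 + 48)/13)*(-1551/776) + 0 = (2*(1/13)*107)*(-1551/776) + 0 = (214/13)*(-1551/776) + 0 = -165957/5044 + 0 = -165957/5044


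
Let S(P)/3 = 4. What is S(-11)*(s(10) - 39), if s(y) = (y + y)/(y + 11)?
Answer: -3196/7 ≈ -456.57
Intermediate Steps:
S(P) = 12 (S(P) = 3*4 = 12)
s(y) = 2*y/(11 + y) (s(y) = (2*y)/(11 + y) = 2*y/(11 + y))
S(-11)*(s(10) - 39) = 12*(2*10/(11 + 10) - 39) = 12*(2*10/21 - 39) = 12*(2*10*(1/21) - 39) = 12*(20/21 - 39) = 12*(-799/21) = -3196/7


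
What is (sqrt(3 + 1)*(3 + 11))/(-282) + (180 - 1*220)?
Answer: -5654/141 ≈ -40.099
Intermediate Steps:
(sqrt(3 + 1)*(3 + 11))/(-282) + (180 - 1*220) = -sqrt(4)*14/282 + (180 - 220) = -14/141 - 40 = -5654/141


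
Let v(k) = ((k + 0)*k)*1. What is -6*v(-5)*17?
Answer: -2550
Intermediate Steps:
v(k) = k² (v(k) = (k*k)*1 = k²*1 = k²)
-6*v(-5)*17 = -6*(-5)²*17 = -6*25*17 = -150*17 = -2550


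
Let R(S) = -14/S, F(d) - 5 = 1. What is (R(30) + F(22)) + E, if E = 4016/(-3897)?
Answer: 87737/19485 ≈ 4.5028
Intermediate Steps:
F(d) = 6 (F(d) = 5 + 1 = 6)
E = -4016/3897 (E = 4016*(-1/3897) = -4016/3897 ≈ -1.0305)
(R(30) + F(22)) + E = (-14/30 + 6) - 4016/3897 = (-14*1/30 + 6) - 4016/3897 = (-7/15 + 6) - 4016/3897 = 83/15 - 4016/3897 = 87737/19485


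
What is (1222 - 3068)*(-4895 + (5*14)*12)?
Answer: 7485530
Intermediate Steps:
(1222 - 3068)*(-4895 + (5*14)*12) = -1846*(-4895 + 70*12) = -1846*(-4895 + 840) = -1846*(-4055) = 7485530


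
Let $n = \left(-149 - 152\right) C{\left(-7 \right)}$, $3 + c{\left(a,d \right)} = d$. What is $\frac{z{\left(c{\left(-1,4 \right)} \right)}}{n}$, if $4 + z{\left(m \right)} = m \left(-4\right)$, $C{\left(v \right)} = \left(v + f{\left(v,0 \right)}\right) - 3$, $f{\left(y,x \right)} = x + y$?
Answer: $- \frac{8}{5117} \approx -0.0015634$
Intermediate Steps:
$c{\left(a,d \right)} = -3 + d$
$C{\left(v \right)} = -3 + 2 v$ ($C{\left(v \right)} = \left(v + \left(0 + v\right)\right) - 3 = \left(v + v\right) - 3 = 2 v - 3 = -3 + 2 v$)
$z{\left(m \right)} = -4 - 4 m$ ($z{\left(m \right)} = -4 + m \left(-4\right) = -4 - 4 m$)
$n = 5117$ ($n = \left(-149 - 152\right) \left(-3 + 2 \left(-7\right)\right) = - 301 \left(-3 - 14\right) = \left(-301\right) \left(-17\right) = 5117$)
$\frac{z{\left(c{\left(-1,4 \right)} \right)}}{n} = \frac{-4 - 4 \left(-3 + 4\right)}{5117} = \left(-4 - 4\right) \frac{1}{5117} = \left(-8\right) \frac{1}{5117} = - \frac{8}{5117}$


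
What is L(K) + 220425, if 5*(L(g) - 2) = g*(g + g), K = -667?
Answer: 1991913/5 ≈ 3.9838e+5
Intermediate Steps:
L(g) = 2 + 2*g²/5 (L(g) = 2 + (g*(g + g))/5 = 2 + (g*(2*g))/5 = 2 + (2*g²)/5 = 2 + 2*g²/5)
L(K) + 220425 = (2 + (⅖)*(-667)²) + 220425 = (2 + (⅖)*444889) + 220425 = (2 + 889778/5) + 220425 = 889788/5 + 220425 = 1991913/5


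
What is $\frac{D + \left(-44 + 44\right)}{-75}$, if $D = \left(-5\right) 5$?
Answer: $\frac{1}{3} \approx 0.33333$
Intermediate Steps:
$D = -25$
$\frac{D + \left(-44 + 44\right)}{-75} = \frac{-25 + \left(-44 + 44\right)}{-75} = \left(-25 + 0\right) \left(- \frac{1}{75}\right) = \left(-25\right) \left(- \frac{1}{75}\right) = \frac{1}{3}$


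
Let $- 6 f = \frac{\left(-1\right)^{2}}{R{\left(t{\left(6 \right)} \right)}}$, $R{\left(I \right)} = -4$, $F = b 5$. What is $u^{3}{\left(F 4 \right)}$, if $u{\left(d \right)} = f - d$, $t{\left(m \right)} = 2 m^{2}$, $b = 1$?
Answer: $- \frac{109902239}{13824} \approx -7950.1$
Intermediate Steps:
$F = 5$ ($F = 1 \cdot 5 = 5$)
$f = \frac{1}{24}$ ($f = - \frac{\left(-1\right)^{2} \frac{1}{-4}}{6} = - \frac{1 \left(- \frac{1}{4}\right)}{6} = \left(- \frac{1}{6}\right) \left(- \frac{1}{4}\right) = \frac{1}{24} \approx 0.041667$)
$u{\left(d \right)} = \frac{1}{24} - d$
$u^{3}{\left(F 4 \right)} = \left(\frac{1}{24} - 5 \cdot 4\right)^{3} = \left(\frac{1}{24} - 20\right)^{3} = \left(- \frac{479}{24}\right)^{3} = - \frac{109902239}{13824}$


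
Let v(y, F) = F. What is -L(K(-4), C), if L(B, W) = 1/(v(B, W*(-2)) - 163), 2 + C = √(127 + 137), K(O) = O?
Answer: 53/8075 - 4*√66/24225 ≈ 0.0052220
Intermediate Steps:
C = -2 + 2*√66 (C = -2 + √(127 + 137) = -2 + √264 = -2 + 2*√66 ≈ 14.248)
L(B, W) = 1/(-163 - 2*W) (L(B, W) = 1/(W*(-2) - 163) = 1/(-2*W - 163) = 1/(-163 - 2*W))
-L(K(-4), C) = -(-1)/(163 + 2*(-2 + 2*√66)) = -(-1)/(163 + (-4 + 4*√66)) = -(-1)/(159 + 4*√66) = 1/(159 + 4*√66)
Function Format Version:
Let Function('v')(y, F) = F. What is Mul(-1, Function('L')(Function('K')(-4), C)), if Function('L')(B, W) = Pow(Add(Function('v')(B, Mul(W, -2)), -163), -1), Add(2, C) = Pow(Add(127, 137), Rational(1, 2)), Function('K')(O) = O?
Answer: Add(Rational(53, 8075), Mul(Rational(-4, 24225), Pow(66, Rational(1, 2)))) ≈ 0.0052220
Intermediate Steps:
C = Add(-2, Mul(2, Pow(66, Rational(1, 2)))) (C = Add(-2, Pow(Add(127, 137), Rational(1, 2))) = Add(-2, Pow(264, Rational(1, 2))) = Add(-2, Mul(2, Pow(66, Rational(1, 2)))) ≈ 14.248)
Function('L')(B, W) = Pow(Add(-163, Mul(-2, W)), -1) (Function('L')(B, W) = Pow(Add(Mul(W, -2), -163), -1) = Pow(Add(Mul(-2, W), -163), -1) = Pow(Add(-163, Mul(-2, W)), -1))
Mul(-1, Function('L')(Function('K')(-4), C)) = Mul(-1, Mul(-1, Pow(Add(163, Mul(2, Add(-2, Mul(2, Pow(66, Rational(1, 2)))))), -1))) = Mul(-1, Mul(-1, Pow(Add(163, Add(-4, Mul(4, Pow(66, Rational(1, 2))))), -1))) = Mul(-1, Mul(-1, Pow(Add(159, Mul(4, Pow(66, Rational(1, 2)))), -1))) = Pow(Add(159, Mul(4, Pow(66, Rational(1, 2)))), -1)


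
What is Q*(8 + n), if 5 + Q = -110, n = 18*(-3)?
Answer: 5290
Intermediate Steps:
n = -54
Q = -115 (Q = -5 - 110 = -115)
Q*(8 + n) = -115*(8 - 54) = -115*(-46) = 5290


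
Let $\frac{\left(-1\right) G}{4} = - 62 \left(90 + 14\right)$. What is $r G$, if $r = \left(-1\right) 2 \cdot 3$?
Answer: $-154752$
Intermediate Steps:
$r = -6$ ($r = \left(-2\right) 3 = -6$)
$G = 25792$ ($G = - 4 \left(- 62 \left(90 + 14\right)\right) = - 4 \left(\left(-62\right) 104\right) = \left(-4\right) \left(-6448\right) = 25792$)
$r G = \left(-6\right) 25792 = -154752$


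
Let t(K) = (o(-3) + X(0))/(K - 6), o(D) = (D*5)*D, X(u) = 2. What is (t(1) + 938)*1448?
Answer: 6723064/5 ≈ 1.3446e+6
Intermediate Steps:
o(D) = 5*D² (o(D) = (5*D)*D = 5*D²)
t(K) = 47/(-6 + K) (t(K) = (5*(-3)² + 2)/(K - 6) = (5*9 + 2)/(-6 + K) = (45 + 2)/(-6 + K) = 47/(-6 + K))
(t(1) + 938)*1448 = (47/(-6 + 1) + 938)*1448 = (47/(-5) + 938)*1448 = (47*(-⅕) + 938)*1448 = (-47/5 + 938)*1448 = (4643/5)*1448 = 6723064/5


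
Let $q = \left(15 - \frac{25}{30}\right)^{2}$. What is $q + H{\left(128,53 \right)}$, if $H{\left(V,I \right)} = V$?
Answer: $\frac{11833}{36} \approx 328.69$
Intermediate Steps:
$q = \frac{7225}{36}$ ($q = \left(15 - \frac{5}{6}\right)^{2} = \left(\frac{85}{6}\right)^{2} = \frac{7225}{36} \approx 200.69$)
$q + H{\left(128,53 \right)} = \frac{7225}{36} + 128 = \frac{11833}{36}$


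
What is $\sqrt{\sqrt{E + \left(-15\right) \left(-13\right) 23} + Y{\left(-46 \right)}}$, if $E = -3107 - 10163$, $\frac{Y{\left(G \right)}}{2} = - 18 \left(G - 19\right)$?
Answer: $\sqrt{2340 + i \sqrt{8785}} \approx 48.383 + 0.9686 i$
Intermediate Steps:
$Y{\left(G \right)} = 684 - 36 G$ ($Y{\left(G \right)} = 2 \left(- 18 \left(G - 19\right)\right) = 2 \left(- 18 \left(-19 + G\right)\right) = 2 \left(342 - 18 G\right) = 684 - 36 G$)
$E = -13270$
$\sqrt{\sqrt{E + \left(-15\right) \left(-13\right) 23} + Y{\left(-46 \right)}} = \sqrt{\sqrt{-13270 + \left(-15\right) \left(-13\right) 23} + \left(684 - -1656\right)} = \sqrt{\sqrt{-13270 + 195 \cdot 23} + \left(684 + 1656\right)} = \sqrt{\sqrt{-13270 + 4485} + 2340} = \sqrt{\sqrt{-8785} + 2340} = \sqrt{i \sqrt{8785} + 2340} = \sqrt{2340 + i \sqrt{8785}}$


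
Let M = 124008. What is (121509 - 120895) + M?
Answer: 124622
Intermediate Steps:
(121509 - 120895) + M = (121509 - 120895) + 124008 = 614 + 124008 = 124622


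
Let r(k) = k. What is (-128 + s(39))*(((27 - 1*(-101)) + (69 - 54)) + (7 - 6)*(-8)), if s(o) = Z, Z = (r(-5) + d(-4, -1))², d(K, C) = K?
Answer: -6345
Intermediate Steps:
Z = 81 (Z = (-5 - 4)² = (-9)² = 81)
s(o) = 81
(-128 + s(39))*(((27 - 1*(-101)) + (69 - 54)) + (7 - 6)*(-8)) = (-128 + 81)*(((27 - 1*(-101)) + (69 - 54)) + (7 - 6)*(-8)) = -47*(((27 + 101) + 15) + 1*(-8)) = -47*((128 + 15) - 8) = -47*(143 - 8) = -47*135 = -6345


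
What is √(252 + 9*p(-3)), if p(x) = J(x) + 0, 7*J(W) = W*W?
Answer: 3*√1435/7 ≈ 16.235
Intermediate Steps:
J(W) = W²/7 (J(W) = (W*W)/7 = W²/7)
p(x) = x²/7 (p(x) = x²/7 + 0 = x²/7)
√(252 + 9*p(-3)) = √(252 + 9*((⅐)*(-3)²)) = √(252 + 9*((⅐)*9)) = √(252 + 9*(9/7)) = √(252 + 81/7) = √(1845/7) = 3*√1435/7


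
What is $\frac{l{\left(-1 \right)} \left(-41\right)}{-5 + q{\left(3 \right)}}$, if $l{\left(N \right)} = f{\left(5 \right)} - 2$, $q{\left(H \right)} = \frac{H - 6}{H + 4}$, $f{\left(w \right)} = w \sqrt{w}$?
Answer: $- \frac{287}{19} + \frac{1435 \sqrt{5}}{38} \approx 69.336$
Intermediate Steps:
$f{\left(w \right)} = w^{\frac{3}{2}}$
$q{\left(H \right)} = \frac{-6 + H}{4 + H}$
$l{\left(N \right)} = -2 + 5 \sqrt{5}$ ($l{\left(N \right)} = 5^{\frac{3}{2}} - 2 = 5 \sqrt{5} - 2 = -2 + 5 \sqrt{5}$)
$\frac{l{\left(-1 \right)} \left(-41\right)}{-5 + q{\left(3 \right)}} = \frac{\left(-2 + 5 \sqrt{5}\right) \left(-41\right)}{-5 + \frac{-6 + 3}{4 + 3}} = \frac{82 - 205 \sqrt{5}}{-5 + \frac{1}{7} \left(-3\right)} = \frac{82 - 205 \sqrt{5}}{-5 - \frac{3}{7}} = \frac{82 - 205 \sqrt{5}}{- \frac{38}{7}} = \left(82 - 205 \sqrt{5}\right) \left(- \frac{7}{38}\right) = - \frac{287}{19} + \frac{1435 \sqrt{5}}{38}$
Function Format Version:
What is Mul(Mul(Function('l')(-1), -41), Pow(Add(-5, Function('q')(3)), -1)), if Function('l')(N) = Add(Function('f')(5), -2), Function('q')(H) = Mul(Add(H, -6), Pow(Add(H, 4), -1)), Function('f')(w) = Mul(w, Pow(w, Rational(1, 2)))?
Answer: Add(Rational(-287, 19), Mul(Rational(1435, 38), Pow(5, Rational(1, 2)))) ≈ 69.336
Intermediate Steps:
Function('f')(w) = Pow(w, Rational(3, 2))
Function('q')(H) = Mul(Pow(Add(4, H), -1), Add(-6, H)) (Function('q')(H) = Mul(Add(-6, H), Pow(Add(4, H), -1)) = Mul(Pow(Add(4, H), -1), Add(-6, H)))
Function('l')(N) = Add(-2, Mul(5, Pow(5, Rational(1, 2)))) (Function('l')(N) = Add(Pow(5, Rational(3, 2)), -2) = Add(Mul(5, Pow(5, Rational(1, 2))), -2) = Add(-2, Mul(5, Pow(5, Rational(1, 2)))))
Mul(Mul(Function('l')(-1), -41), Pow(Add(-5, Function('q')(3)), -1)) = Mul(Mul(Add(-2, Mul(5, Pow(5, Rational(1, 2)))), -41), Pow(Add(-5, Mul(Pow(Add(4, 3), -1), Add(-6, 3))), -1)) = Mul(Add(82, Mul(-205, Pow(5, Rational(1, 2)))), Pow(Add(-5, Mul(Pow(7, -1), -3)), -1)) = Mul(Add(82, Mul(-205, Pow(5, Rational(1, 2)))), Pow(Add(-5, Mul(Rational(1, 7), -3)), -1)) = Mul(Add(82, Mul(-205, Pow(5, Rational(1, 2)))), Pow(Add(-5, Rational(-3, 7)), -1)) = Mul(Add(82, Mul(-205, Pow(5, Rational(1, 2)))), Pow(Rational(-38, 7), -1)) = Mul(Add(82, Mul(-205, Pow(5, Rational(1, 2)))), Rational(-7, 38)) = Add(Rational(-287, 19), Mul(Rational(1435, 38), Pow(5, Rational(1, 2))))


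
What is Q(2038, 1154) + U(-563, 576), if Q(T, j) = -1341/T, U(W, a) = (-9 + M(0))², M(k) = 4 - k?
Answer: 49609/2038 ≈ 24.342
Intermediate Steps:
U(W, a) = 25 (U(W, a) = (-9 + (4 - 1*0))² = (-9 + (4 + 0))² = (-9 + 4)² = (-5)² = 25)
Q(2038, 1154) + U(-563, 576) = -1341/2038 + 25 = 49609/2038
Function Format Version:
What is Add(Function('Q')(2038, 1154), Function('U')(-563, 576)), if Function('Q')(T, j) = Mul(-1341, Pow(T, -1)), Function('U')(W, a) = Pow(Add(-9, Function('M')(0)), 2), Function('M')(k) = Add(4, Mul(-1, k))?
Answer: Rational(49609, 2038) ≈ 24.342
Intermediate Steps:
Function('U')(W, a) = 25 (Function('U')(W, a) = Pow(Add(-9, Add(4, Mul(-1, 0))), 2) = Pow(Add(-9, Add(4, 0)), 2) = Pow(Add(-9, 4), 2) = Pow(-5, 2) = 25)
Add(Function('Q')(2038, 1154), Function('U')(-563, 576)) = Add(Mul(-1341, Pow(2038, -1)), 25) = Add(Mul(-1341, Rational(1, 2038)), 25) = Add(Rational(-1341, 2038), 25) = Rational(49609, 2038)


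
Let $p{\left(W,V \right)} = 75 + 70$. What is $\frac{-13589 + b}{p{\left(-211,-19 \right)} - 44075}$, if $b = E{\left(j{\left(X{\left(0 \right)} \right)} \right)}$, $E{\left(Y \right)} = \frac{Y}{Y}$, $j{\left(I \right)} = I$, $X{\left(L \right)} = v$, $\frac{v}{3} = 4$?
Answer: $\frac{6794}{21965} \approx 0.30931$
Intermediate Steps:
$v = 12$ ($v = 3 \cdot 4 = 12$)
$X{\left(L \right)} = 12$
$p{\left(W,V \right)} = 145$
$E{\left(Y \right)} = 1$
$b = 1$
$\frac{-13589 + b}{p{\left(-211,-19 \right)} - 44075} = \frac{-13589 + 1}{145 - 44075} = - \frac{13588}{-43930} = \left(-13588\right) \left(- \frac{1}{43930}\right) = \frac{6794}{21965}$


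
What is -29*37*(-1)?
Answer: 1073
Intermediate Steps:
-29*37*(-1) = -1073*(-1) = 1073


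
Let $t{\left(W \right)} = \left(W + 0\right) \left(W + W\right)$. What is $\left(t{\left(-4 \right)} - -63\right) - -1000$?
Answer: $1095$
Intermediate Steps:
$t{\left(W \right)} = 2 W^{2}$ ($t{\left(W \right)} = W 2 W = 2 W^{2}$)
$\left(t{\left(-4 \right)} - -63\right) - -1000 = \left(2 \left(-4\right)^{2} - -63\right) - -1000 = \left(2 \cdot 16 + 63\right) + 1000 = \left(32 + 63\right) + 1000 = 95 + 1000 = 1095$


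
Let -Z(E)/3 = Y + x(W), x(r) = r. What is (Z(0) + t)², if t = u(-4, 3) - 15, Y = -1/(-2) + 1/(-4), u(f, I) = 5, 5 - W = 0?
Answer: 10609/16 ≈ 663.06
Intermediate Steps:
W = 5 (W = 5 - 1*0 = 5 + 0 = 5)
Y = ¼ (Y = -1*(-½) + 1*(-¼) = ½ - ¼ = ¼ ≈ 0.25000)
Z(E) = -63/4 (Z(E) = -3*(¼ + 5) = -3*21/4 = -63/4)
t = -10 (t = 5 - 15 = -10)
(Z(0) + t)² = (-63/4 - 10)² = (-103/4)² = 10609/16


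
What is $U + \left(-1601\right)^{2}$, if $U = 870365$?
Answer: $3433566$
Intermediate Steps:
$U + \left(-1601\right)^{2} = 870365 + \left(-1601\right)^{2} = 870365 + 2563201 = 3433566$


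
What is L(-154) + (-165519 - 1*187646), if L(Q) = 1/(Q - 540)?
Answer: -245096511/694 ≈ -3.5317e+5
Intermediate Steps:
L(Q) = 1/(-540 + Q)
L(-154) + (-165519 - 1*187646) = 1/(-540 - 154) + (-165519 - 1*187646) = 1/(-694) + (-165519 - 187646) = -1/694 - 353165 = -245096511/694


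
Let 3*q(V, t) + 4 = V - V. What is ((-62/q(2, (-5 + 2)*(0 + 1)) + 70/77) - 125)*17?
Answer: -29019/22 ≈ -1319.0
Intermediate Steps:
q(V, t) = -4/3 (q(V, t) = -4/3 + (V - V)/3 = -4/3 + (1/3)*0 = -4/3 + 0 = -4/3)
((-62/q(2, (-5 + 2)*(0 + 1)) + 70/77) - 125)*17 = ((-62/(-4/3) + 70/77) - 125)*17 = ((-62*(-3/4) + 70*(1/77)) - 125)*17 = ((93/2 + 10/11) - 125)*17 = (1043/22 - 125)*17 = -1707/22*17 = -29019/22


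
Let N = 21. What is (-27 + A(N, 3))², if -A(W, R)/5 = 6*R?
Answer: 13689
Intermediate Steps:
A(W, R) = -30*R
(-27 + A(N, 3))² = (-27 - 30*3)² = (-27 - 90)² = (-117)² = 13689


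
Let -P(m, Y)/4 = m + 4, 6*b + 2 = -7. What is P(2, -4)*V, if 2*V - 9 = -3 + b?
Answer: -54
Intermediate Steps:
b = -3/2 (b = -1/3 + (1/6)*(-7) = -1/3 - 7/6 = -3/2 ≈ -1.5000)
P(m, Y) = -16 - 4*m (P(m, Y) = -4*(m + 4) = -4*(4 + m) = -16 - 4*m)
V = 9/4 (V = 9/2 + (-3 - 3/2)/2 = 9/2 + (1/2)*(-9/2) = 9/2 - 9/4 = 9/4 ≈ 2.2500)
P(2, -4)*V = (-16 - 4*2)*(9/4) = (-16 - 8)*(9/4) = -24*9/4 = -54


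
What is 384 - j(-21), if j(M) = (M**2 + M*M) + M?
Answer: -477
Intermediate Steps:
j(M) = M + 2*M**2 (j(M) = (M**2 + M**2) + M = 2*M**2 + M = M + 2*M**2)
384 - j(-21) = 384 - (-21)*(1 + 2*(-21)) = 384 - (-21)*(1 - 42) = 384 - (-21)*(-41) = 384 - 1*861 = 384 - 861 = -477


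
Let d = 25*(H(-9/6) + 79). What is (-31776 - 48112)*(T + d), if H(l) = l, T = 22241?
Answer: -1931572008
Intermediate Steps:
d = 3875/2 (d = 25*(-9/6 + 79) = 25*(-9*⅙ + 79) = 25*(-3/2 + 79) = 25*(155/2) = 3875/2 ≈ 1937.5)
(-31776 - 48112)*(T + d) = (-31776 - 48112)*(22241 + 3875/2) = -79888*48357/2 = -1931572008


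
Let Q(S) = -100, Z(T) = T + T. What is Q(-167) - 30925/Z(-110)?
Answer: 1785/44 ≈ 40.568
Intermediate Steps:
Z(T) = 2*T
Q(-167) - 30925/Z(-110) = -100 - 30925/(2*(-110)) = -100 - 30925/(-220) = -100 - 30925*(-1)/220 = -100 - 1*(-6185/44) = -100 + 6185/44 = 1785/44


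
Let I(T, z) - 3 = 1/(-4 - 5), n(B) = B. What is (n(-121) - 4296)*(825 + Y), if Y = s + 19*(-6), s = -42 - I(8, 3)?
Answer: -26479915/9 ≈ -2.9422e+6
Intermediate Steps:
I(T, z) = 26/9 (I(T, z) = 3 + 1/(-4 - 5) = 3 + 1/(-9) = 3 - 1/9 = 26/9)
s = -404/9 (s = -42 - 1*26/9 = -42 - 26/9 = -404/9 ≈ -44.889)
Y = -1430/9 (Y = -404/9 + 19*(-6) = -404/9 - 114 = -1430/9 ≈ -158.89)
(n(-121) - 4296)*(825 + Y) = (-121 - 4296)*(825 - 1430/9) = -4417*5995/9 = -26479915/9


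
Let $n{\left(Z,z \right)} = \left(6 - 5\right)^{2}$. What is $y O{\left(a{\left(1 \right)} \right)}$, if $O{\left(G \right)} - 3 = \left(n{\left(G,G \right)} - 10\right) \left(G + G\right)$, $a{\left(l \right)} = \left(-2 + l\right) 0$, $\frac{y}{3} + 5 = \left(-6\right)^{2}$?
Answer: $279$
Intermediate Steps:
$y = 93$ ($y = -15 + 3 \left(-6\right)^{2} = -15 + 3 \cdot 36 = -15 + 108 = 93$)
$a{\left(l \right)} = 0$
$n{\left(Z,z \right)} = 1$ ($n{\left(Z,z \right)} = 1^{2} = 1$)
$O{\left(G \right)} = 3 - 18 G$ ($O{\left(G \right)} = 3 + \left(1 - 10\right) \left(G + G\right) = 3 - 9 \cdot 2 G = 3 - 18 G$)
$y O{\left(a{\left(1 \right)} \right)} = 93 \left(3 - 0\right) = 93 \left(3 + 0\right) = 93 \cdot 3 = 279$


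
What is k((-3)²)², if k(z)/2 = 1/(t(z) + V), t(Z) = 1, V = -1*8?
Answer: 4/49 ≈ 0.081633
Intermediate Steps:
V = -8
k(z) = -2/7 (k(z) = 2/(1 - 8) = 2/(-7) = 2*(-⅐) = -2/7)
k((-3)²)² = (-2/7)² = 4/49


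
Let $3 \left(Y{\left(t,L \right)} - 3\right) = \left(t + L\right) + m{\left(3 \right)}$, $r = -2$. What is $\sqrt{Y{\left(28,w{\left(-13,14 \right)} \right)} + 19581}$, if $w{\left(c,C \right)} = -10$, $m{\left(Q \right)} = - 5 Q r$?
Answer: $140$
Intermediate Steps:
$m{\left(Q \right)} = 10 Q$ ($m{\left(Q \right)} = - 5 Q \left(-2\right) = 10 Q$)
$Y{\left(t,L \right)} = 13 + \frac{L}{3} + \frac{t}{3}$ ($Y{\left(t,L \right)} = 3 + \frac{\left(t + L\right) + 10 \cdot 3}{3} = 3 + \frac{\left(L + t\right) + 30}{3} = 3 + \frac{30 + L + t}{3} = 3 + \left(10 + \frac{L}{3} + \frac{t}{3}\right) = 13 + \frac{L}{3} + \frac{t}{3}$)
$\sqrt{Y{\left(28,w{\left(-13,14 \right)} \right)} + 19581} = \sqrt{\left(13 + \frac{1}{3} \left(-10\right) + \frac{1}{3} \cdot 28\right) + 19581} = \sqrt{\left(13 - \frac{10}{3} + \frac{28}{3}\right) + 19581} = \sqrt{19 + 19581} = \sqrt{19600} = 140$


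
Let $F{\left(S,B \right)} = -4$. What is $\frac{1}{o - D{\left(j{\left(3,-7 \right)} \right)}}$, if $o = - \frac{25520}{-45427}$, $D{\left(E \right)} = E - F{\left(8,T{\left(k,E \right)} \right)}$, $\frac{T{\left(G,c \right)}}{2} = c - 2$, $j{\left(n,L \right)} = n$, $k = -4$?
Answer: $- \frac{45427}{292469} \approx -0.15532$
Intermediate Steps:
$T{\left(G,c \right)} = -4 + 2 c$ ($T{\left(G,c \right)} = 2 \left(c - 2\right) = 2 \left(-2 + c\right) = -4 + 2 c$)
$D{\left(E \right)} = 4 + E$ ($D{\left(E \right)} = E - -4 = E + 4 = 4 + E$)
$o = \frac{25520}{45427}$ ($o = \left(-25520\right) \left(- \frac{1}{45427}\right) = \frac{25520}{45427} \approx 0.56178$)
$\frac{1}{o - D{\left(j{\left(3,-7 \right)} \right)}} = \frac{1}{\frac{25520}{45427} - \left(4 + 3\right)} = \frac{1}{\frac{25520}{45427} - 7} = \frac{1}{- \frac{292469}{45427}} = - \frac{45427}{292469}$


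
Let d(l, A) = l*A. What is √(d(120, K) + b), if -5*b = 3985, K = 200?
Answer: √23203 ≈ 152.33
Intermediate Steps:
b = -797 (b = -⅕*3985 = -797)
d(l, A) = A*l
√(d(120, K) + b) = √(200*120 - 797) = √(24000 - 797) = √23203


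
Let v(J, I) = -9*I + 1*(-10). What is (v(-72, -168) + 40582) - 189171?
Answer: -147087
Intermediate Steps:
v(J, I) = -10 - 9*I (v(J, I) = -9*I - 10 = -10 - 9*I)
(v(-72, -168) + 40582) - 189171 = ((-10 - 9*(-168)) + 40582) - 189171 = ((-10 + 1512) + 40582) - 189171 = (1502 + 40582) - 189171 = 42084 - 189171 = -147087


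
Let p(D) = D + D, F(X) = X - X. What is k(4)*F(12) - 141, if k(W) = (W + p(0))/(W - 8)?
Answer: -141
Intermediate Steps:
F(X) = 0
p(D) = 2*D
k(W) = W/(-8 + W) (k(W) = (W + 2*0)/(W - 8) = (W + 0)/(-8 + W) = W/(-8 + W))
k(4)*F(12) - 141 = (4/(-8 + 4))*0 - 141 = (4/(-4))*0 - 141 = (4*(-¼))*0 - 141 = -1*0 - 141 = 0 - 141 = -141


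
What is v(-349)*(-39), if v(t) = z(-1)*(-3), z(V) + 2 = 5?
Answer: 351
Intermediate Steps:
z(V) = 3 (z(V) = -2 + 5 = 3)
v(t) = -9 (v(t) = 3*(-3) = -9)
v(-349)*(-39) = -9*(-39) = 351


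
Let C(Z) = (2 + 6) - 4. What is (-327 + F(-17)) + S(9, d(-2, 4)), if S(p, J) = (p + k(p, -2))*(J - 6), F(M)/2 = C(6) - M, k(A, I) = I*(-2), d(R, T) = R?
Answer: -389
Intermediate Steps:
C(Z) = 4 (C(Z) = 8 - 4 = 4)
k(A, I) = -2*I
F(M) = 8 - 2*M (F(M) = 2*(4 - M) = 8 - 2*M)
S(p, J) = (-6 + J)*(4 + p) (S(p, J) = (p - 2*(-2))*(J - 6) = (p + 4)*(-6 + J) = (4 + p)*(-6 + J) = (-6 + J)*(4 + p))
(-327 + F(-17)) + S(9, d(-2, 4)) = (-327 + (8 - 2*(-17))) + (-24 - 6*9 + 4*(-2) - 2*9) = (-327 + (8 + 34)) + (-24 - 54 - 8 - 18) = (-327 + 42) - 104 = -285 - 104 = -389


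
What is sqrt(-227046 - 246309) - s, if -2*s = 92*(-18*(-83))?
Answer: 68724 + 3*I*sqrt(52595) ≈ 68724.0 + 688.01*I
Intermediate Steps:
s = -68724 (s = -46*(-18*(-83)) = -46*1494 = -1/2*137448 = -68724)
sqrt(-227046 - 246309) - s = sqrt(-227046 - 246309) - 1*(-68724) = sqrt(-473355) + 68724 = 3*I*sqrt(52595) + 68724 = 68724 + 3*I*sqrt(52595)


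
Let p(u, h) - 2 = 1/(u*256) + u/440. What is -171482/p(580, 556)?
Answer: -280078120960/5419531 ≈ -51679.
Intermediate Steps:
p(u, h) = 2 + 1/(256*u) + u/440 (p(u, h) = 2 + (1/(u*256) + u/440) = 2 + ((1/256)/u + u*(1/440)) = 2 + (1/(256*u) + u/440) = 2 + 1/(256*u) + u/440)
-171482/p(580, 556) = -171482/(2 + (1/256)/580 + (1/440)*580) = -171482/(2 + (1/256)*(1/580) + 29/22) = -171482/(2 + 1/148480 + 29/22) = -171482/5419531/1633280 = -171482*1633280/5419531 = -280078120960/5419531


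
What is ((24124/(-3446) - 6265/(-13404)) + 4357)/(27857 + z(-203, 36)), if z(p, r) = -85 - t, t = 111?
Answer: 100474431391/638833339812 ≈ 0.15728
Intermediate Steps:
z(p, r) = -196 (z(p, r) = -85 - 1*111 = -85 - 111 = -196)
((24124/(-3446) - 6265/(-13404)) + 4357)/(27857 + z(-203, 36)) = ((24124/(-3446) - 6265/(-13404)) + 4357)/(27857 - 196) = ((24124*(-1/3446) - 6265*(-1/13404)) + 4357)/27661 = ((-12062/1723 + 6265/13404) + 4357)*(1/27661) = (-150884453/23095092 + 4357)*(1/27661) = (100474431391/23095092)*(1/27661) = 100474431391/638833339812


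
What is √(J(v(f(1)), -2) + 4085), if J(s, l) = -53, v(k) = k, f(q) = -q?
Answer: 24*√7 ≈ 63.498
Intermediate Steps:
√(J(v(f(1)), -2) + 4085) = √(-53 + 4085) = √4032 = 24*√7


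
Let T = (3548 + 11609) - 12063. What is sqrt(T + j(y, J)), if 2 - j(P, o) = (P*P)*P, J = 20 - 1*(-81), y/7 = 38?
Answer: 1940*I*sqrt(5) ≈ 4338.0*I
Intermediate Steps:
y = 266 (y = 7*38 = 266)
J = 101 (J = 20 + 81 = 101)
j(P, o) = 2 - P**3 (j(P, o) = 2 - P*P*P = 2 - P**2*P = 2 - P**3)
T = 3094 (T = 15157 - 12063 = 3094)
sqrt(T + j(y, J)) = sqrt(3094 + (2 - 1*266**3)) = sqrt(3094 + (2 - 1*18821096)) = sqrt(3094 + (2 - 18821096)) = sqrt(3094 - 18821094) = sqrt(-18818000) = 1940*I*sqrt(5)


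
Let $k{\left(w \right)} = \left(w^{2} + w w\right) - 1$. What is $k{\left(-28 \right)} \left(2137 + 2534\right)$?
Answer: $7319457$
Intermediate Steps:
$k{\left(w \right)} = -1 + 2 w^{2}$ ($k{\left(w \right)} = \left(w^{2} + w^{2}\right) - 1 = 2 w^{2} - 1 = -1 + 2 w^{2}$)
$k{\left(-28 \right)} \left(2137 + 2534\right) = \left(-1 + 2 \left(-28\right)^{2}\right) \left(2137 + 2534\right) = \left(-1 + 2 \cdot 784\right) 4671 = \left(-1 + 1568\right) 4671 = 1567 \cdot 4671 = 7319457$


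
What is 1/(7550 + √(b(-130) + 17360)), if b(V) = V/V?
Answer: 7550/56985139 - 3*√1929/56985139 ≈ 0.00013018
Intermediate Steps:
b(V) = 1
1/(7550 + √(b(-130) + 17360)) = 1/(7550 + √(1 + 17360)) = 1/(7550 + √17361) = 1/(7550 + 3*√1929)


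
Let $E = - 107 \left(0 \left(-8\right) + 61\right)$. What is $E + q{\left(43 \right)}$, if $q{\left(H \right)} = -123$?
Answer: $-6650$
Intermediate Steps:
$E = -6527$ ($E = - 107 \left(0 + 61\right) = \left(-107\right) 61 = -6527$)
$E + q{\left(43 \right)} = -6527 - 123 = -6650$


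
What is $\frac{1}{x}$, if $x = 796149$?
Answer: $\frac{1}{796149} \approx 1.256 \cdot 10^{-6}$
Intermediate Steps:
$\frac{1}{x} = \frac{1}{796149}$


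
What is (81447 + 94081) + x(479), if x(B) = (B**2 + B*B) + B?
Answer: 634889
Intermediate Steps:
x(B) = B + 2*B**2 (x(B) = (B**2 + B**2) + B = 2*B**2 + B = B + 2*B**2)
(81447 + 94081) + x(479) = (81447 + 94081) + 479*(1 + 2*479) = 175528 + 479*(1 + 958) = 175528 + 479*959 = 175528 + 459361 = 634889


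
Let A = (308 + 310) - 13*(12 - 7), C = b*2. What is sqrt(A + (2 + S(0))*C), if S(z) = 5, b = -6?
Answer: sqrt(469) ≈ 21.656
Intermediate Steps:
C = -12 (C = -6*2 = -12)
A = 553 (A = 618 - 13*5 = 618 - 65 = 553)
sqrt(A + (2 + S(0))*C) = sqrt(553 + (2 + 5)*(-12)) = sqrt(553 + 7*(-12)) = sqrt(553 - 84) = sqrt(469)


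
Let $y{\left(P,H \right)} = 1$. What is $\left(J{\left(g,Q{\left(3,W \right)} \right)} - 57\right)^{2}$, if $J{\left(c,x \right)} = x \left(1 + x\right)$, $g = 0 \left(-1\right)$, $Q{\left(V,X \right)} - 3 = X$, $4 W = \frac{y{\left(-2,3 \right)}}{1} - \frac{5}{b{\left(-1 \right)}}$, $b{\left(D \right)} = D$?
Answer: $\frac{16641}{16} \approx 1040.1$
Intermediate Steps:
$W = \frac{3}{2}$ ($W = \frac{1 \cdot 1^{-1} - \frac{5}{-1}}{4} = \frac{1 \cdot 1 - -5}{4} = \frac{1 + 5}{4} = \frac{1}{4} \cdot 6 = \frac{3}{2} \approx 1.5$)
$Q{\left(V,X \right)} = 3 + X$
$g = 0$
$\left(J{\left(g,Q{\left(3,W \right)} \right)} - 57\right)^{2} = \left(\left(3 + \frac{3}{2}\right) \left(1 + \left(3 + \frac{3}{2}\right)\right) - 57\right)^{2} = \left(\frac{9 \left(1 + \frac{9}{2}\right)}{2} - 57\right)^{2} = \left(\frac{9}{2} \cdot \frac{11}{2} - 57\right)^{2} = \left(\frac{99}{4} - 57\right)^{2} = \left(- \frac{129}{4}\right)^{2} = \frac{16641}{16}$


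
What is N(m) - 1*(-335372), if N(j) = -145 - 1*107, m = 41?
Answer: 335120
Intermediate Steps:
N(j) = -252 (N(j) = -145 - 107 = -252)
N(m) - 1*(-335372) = -252 - 1*(-335372) = -252 + 335372 = 335120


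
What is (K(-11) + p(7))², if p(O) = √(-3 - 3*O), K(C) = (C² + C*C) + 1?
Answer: 59025 + 972*I*√6 ≈ 59025.0 + 2380.9*I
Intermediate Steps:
K(C) = 1 + 2*C² (K(C) = (C² + C²) + 1 = 2*C² + 1 = 1 + 2*C²)
(K(-11) + p(7))² = ((1 + 2*(-11)²) + √(-3 - 3*7))² = ((1 + 2*121) + √(-3 - 21))² = ((1 + 242) + √(-24))² = (243 + 2*I*√6)²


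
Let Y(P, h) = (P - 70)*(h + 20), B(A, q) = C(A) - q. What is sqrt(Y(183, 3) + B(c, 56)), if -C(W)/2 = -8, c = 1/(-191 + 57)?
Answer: sqrt(2559) ≈ 50.587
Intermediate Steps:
c = -1/134 (c = 1/(-134) = -1/134 ≈ -0.0074627)
C(W) = 16 (C(W) = -2*(-8) = 16)
B(A, q) = 16 - q
Y(P, h) = (-70 + P)*(20 + h)
sqrt(Y(183, 3) + B(c, 56)) = sqrt((-1400 - 70*3 + 20*183 + 183*3) + (16 - 1*56)) = sqrt((-1400 - 210 + 3660 + 549) + (16 - 56)) = sqrt(2599 - 40) = sqrt(2559)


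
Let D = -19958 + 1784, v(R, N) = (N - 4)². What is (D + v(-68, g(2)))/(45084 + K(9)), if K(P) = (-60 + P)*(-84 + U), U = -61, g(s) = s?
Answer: -18170/52479 ≈ -0.34623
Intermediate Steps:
v(R, N) = (-4 + N)²
D = -18174
K(P) = 8700 - 145*P (K(P) = (-60 + P)*(-84 - 61) = (-60 + P)*(-145) = 8700 - 145*P)
(D + v(-68, g(2)))/(45084 + K(9)) = (-18174 + (-4 + 2)²)/(45084 + (8700 - 145*9)) = (-18174 + (-2)²)/(45084 + (8700 - 1305)) = (-18174 + 4)/(45084 + 7395) = -18170/52479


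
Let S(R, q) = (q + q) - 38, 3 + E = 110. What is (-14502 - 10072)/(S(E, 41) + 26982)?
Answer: -12287/13513 ≈ -0.90927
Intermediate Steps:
E = 107 (E = -3 + 110 = 107)
S(R, q) = -38 + 2*q (S(R, q) = 2*q - 38 = -38 + 2*q)
(-14502 - 10072)/(S(E, 41) + 26982) = (-14502 - 10072)/((-38 + 2*41) + 26982) = -24574/((-38 + 82) + 26982) = -24574/(44 + 26982) = -24574/27026 = -24574*1/27026 = -12287/13513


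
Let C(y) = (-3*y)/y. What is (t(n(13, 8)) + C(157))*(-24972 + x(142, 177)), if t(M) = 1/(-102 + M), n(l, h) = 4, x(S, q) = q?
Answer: 7314525/98 ≈ 74638.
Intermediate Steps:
C(y) = -3
(t(n(13, 8)) + C(157))*(-24972 + x(142, 177)) = (1/(-102 + 4) - 3)*(-24972 + 177) = (1/(-98) - 3)*(-24795) = (-1/98 - 3)*(-24795) = -295/98*(-24795) = 7314525/98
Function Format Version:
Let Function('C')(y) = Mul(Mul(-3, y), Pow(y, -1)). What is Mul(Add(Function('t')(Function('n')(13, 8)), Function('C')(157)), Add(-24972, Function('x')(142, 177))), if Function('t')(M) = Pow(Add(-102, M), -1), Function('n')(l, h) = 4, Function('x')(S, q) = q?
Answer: Rational(7314525, 98) ≈ 74638.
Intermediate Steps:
Function('C')(y) = -3
Mul(Add(Function('t')(Function('n')(13, 8)), Function('C')(157)), Add(-24972, Function('x')(142, 177))) = Mul(Add(Pow(Add(-102, 4), -1), -3), Add(-24972, 177)) = Mul(Add(Pow(-98, -1), -3), -24795) = Mul(Add(Rational(-1, 98), -3), -24795) = Mul(Rational(-295, 98), -24795) = Rational(7314525, 98)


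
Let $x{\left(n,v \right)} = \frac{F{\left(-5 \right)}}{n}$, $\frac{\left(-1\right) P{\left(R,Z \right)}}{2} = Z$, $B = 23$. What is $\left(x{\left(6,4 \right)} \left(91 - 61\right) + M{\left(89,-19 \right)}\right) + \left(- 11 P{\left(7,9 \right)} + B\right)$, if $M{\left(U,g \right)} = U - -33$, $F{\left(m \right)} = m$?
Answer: $318$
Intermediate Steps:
$P{\left(R,Z \right)} = - 2 Z$
$M{\left(U,g \right)} = 33 + U$ ($M{\left(U,g \right)} = U + 33 = 33 + U$)
$x{\left(n,v \right)} = - \frac{5}{n}$
$\left(x{\left(6,4 \right)} \left(91 - 61\right) + M{\left(89,-19 \right)}\right) + \left(- 11 P{\left(7,9 \right)} + B\right) = \left(- \frac{5}{6} \left(91 - 61\right) + \left(33 + 89\right)\right) - \left(-23 + 11 \left(\left(-2\right) 9\right)\right) = \left(\left(-5\right) \frac{1}{6} \cdot 30 + 122\right) + \left(\left(-11\right) \left(-18\right) + 23\right) = \left(\left(- \frac{5}{6}\right) 30 + 122\right) + \left(198 + 23\right) = \left(-25 + 122\right) + 221 = 97 + 221 = 318$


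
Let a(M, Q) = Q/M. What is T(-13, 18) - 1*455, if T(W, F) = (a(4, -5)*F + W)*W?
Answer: 13/2 ≈ 6.5000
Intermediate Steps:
T(W, F) = W*(W - 5*F/4) (T(W, F) = ((-5/4)*F + W)*W = ((-5*¼)*F + W)*W = (-5*F/4 + W)*W = (W - 5*F/4)*W = W*(W - 5*F/4))
T(-13, 18) - 1*455 = (¼)*(-13)*(-5*18 + 4*(-13)) - 1*455 = (¼)*(-13)*(-90 - 52) - 455 = (¼)*(-13)*(-142) - 455 = 923/2 - 455 = 13/2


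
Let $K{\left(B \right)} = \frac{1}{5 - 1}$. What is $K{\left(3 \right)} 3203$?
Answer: $\frac{3203}{4} \approx 800.75$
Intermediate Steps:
$K{\left(B \right)} = \frac{1}{4}$
$K{\left(3 \right)} 3203 = \frac{1}{4} \cdot 3203 = \frac{3203}{4}$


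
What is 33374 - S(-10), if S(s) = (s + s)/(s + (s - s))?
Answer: 33372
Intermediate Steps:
S(s) = 2 (S(s) = (2*s)/(s + 0) = (2*s)/s = 2)
33374 - S(-10) = 33374 - 1*2 = 33374 - 2 = 33372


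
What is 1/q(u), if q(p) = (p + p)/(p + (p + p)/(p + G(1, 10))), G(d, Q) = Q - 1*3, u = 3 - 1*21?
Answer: 9/22 ≈ 0.40909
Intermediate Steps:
u = -18 (u = 3 - 21 = -18)
G(d, Q) = -3 + Q (G(d, Q) = Q - 3 = -3 + Q)
q(p) = 2*p/(p + 2*p/(7 + p)) (q(p) = (p + p)/(p + (p + p)/(p + (-3 + 10))) = (2*p)/(p + (2*p)/(p + 7)) = (2*p)/(p + (2*p)/(7 + p)) = (2*p)/(p + 2*p/(7 + p)) = 2*p/(p + 2*p/(7 + p)))
1/q(u) = 1/(2*(7 - 18)/(9 - 18)) = 1/(2*(-11)/(-9)) = 1/(2*(-⅑)*(-11)) = 1/(22/9) = 9/22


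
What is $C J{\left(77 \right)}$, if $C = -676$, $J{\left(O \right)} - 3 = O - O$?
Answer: $-2028$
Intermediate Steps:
$J{\left(O \right)} = 3$ ($J{\left(O \right)} = 3 + \left(O - O\right) = 3 + 0 = 3$)
$C J{\left(77 \right)} = \left(-676\right) 3 = -2028$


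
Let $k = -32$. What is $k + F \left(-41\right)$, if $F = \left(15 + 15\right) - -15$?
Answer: $-1877$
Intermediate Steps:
$F = 45$ ($F = 30 + 15 = 45$)
$k + F \left(-41\right) = -32 + 45 \left(-41\right) = -32 - 1845 = -1877$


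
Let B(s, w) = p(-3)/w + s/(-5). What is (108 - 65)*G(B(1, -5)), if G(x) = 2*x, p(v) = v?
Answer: 172/5 ≈ 34.400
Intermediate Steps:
B(s, w) = -3/w - s/5 (B(s, w) = -3/w + s/(-5) = -3/w + s*(-⅕) = -3/w - s/5)
(108 - 65)*G(B(1, -5)) = (108 - 65)*(2*(-3/(-5) - ⅕*1)) = 43*(2*(-3*(-⅕) - ⅕)) = 43*(2*(⅗ - ⅕)) = 43*(2*(⅖)) = 43*(⅘) = 172/5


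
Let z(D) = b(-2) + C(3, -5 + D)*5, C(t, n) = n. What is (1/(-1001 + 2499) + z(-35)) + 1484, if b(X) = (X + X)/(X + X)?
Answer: 1924931/1498 ≈ 1285.0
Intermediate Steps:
b(X) = 1 (b(X) = (2*X)/((2*X)) = (2*X)*(1/(2*X)) = 1)
z(D) = -24 + 5*D (z(D) = 1 + (-5 + D)*5 = 1 + (-25 + 5*D) = -24 + 5*D)
(1/(-1001 + 2499) + z(-35)) + 1484 = (1/(-1001 + 2499) + (-24 + 5*(-35))) + 1484 = (1/1498 + (-24 - 175)) + 1484 = (1/1498 - 199) + 1484 = -298101/1498 + 1484 = 1924931/1498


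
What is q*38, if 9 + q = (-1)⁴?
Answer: -304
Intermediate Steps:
q = -8 (q = -9 + (-1)⁴ = -9 + 1 = -8)
q*38 = -8*38 = -304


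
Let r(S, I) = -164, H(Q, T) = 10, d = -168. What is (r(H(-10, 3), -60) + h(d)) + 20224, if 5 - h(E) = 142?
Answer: 19923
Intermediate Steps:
h(E) = -137 (h(E) = 5 - 1*142 = 5 - 142 = -137)
(r(H(-10, 3), -60) + h(d)) + 20224 = (-164 - 137) + 20224 = -301 + 20224 = 19923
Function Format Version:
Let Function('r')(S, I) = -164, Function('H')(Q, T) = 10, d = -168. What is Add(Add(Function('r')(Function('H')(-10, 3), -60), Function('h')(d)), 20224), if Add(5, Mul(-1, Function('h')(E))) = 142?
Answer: 19923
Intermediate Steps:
Function('h')(E) = -137 (Function('h')(E) = Add(5, Mul(-1, 142)) = Add(5, -142) = -137)
Add(Add(Function('r')(Function('H')(-10, 3), -60), Function('h')(d)), 20224) = Add(Add(-164, -137), 20224) = Add(-301, 20224) = 19923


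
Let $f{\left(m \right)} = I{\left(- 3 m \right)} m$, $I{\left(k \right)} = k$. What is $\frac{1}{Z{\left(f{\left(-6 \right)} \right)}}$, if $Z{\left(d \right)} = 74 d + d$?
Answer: $- \frac{1}{8100} \approx -0.00012346$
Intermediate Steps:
$f{\left(m \right)} = - 3 m^{2}$ ($f{\left(m \right)} = - 3 m m = - 3 m^{2}$)
$Z{\left(d \right)} = 75 d$
$\frac{1}{Z{\left(f{\left(-6 \right)} \right)}} = \frac{1}{75 \left(- 3 \left(-6\right)^{2}\right)} = \frac{1}{75 \left(\left(-3\right) 36\right)} = \frac{1}{75 \left(-108\right)} = \frac{1}{-8100} = - \frac{1}{8100}$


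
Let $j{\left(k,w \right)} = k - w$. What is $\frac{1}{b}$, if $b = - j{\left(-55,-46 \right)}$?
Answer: $\frac{1}{9} \approx 0.11111$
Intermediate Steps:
$b = 9$ ($b = - (-55 - -46) = - (-55 + 46) = \left(-1\right) \left(-9\right) = 9$)
$\frac{1}{b} = \frac{1}{9}$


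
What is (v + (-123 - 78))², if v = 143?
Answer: 3364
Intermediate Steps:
(v + (-123 - 78))² = (143 + (-123 - 78))² = (143 - 201)² = (-58)² = 3364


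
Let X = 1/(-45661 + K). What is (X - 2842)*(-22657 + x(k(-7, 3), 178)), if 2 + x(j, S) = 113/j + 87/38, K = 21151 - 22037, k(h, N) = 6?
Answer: 56899057543475/884393 ≈ 6.4337e+7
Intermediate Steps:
K = -886
x(j, S) = 11/38 + 113/j (x(j, S) = -2 + (113/j + 87/38) = -2 + (87/38 + 113/j) = 11/38 + 113/j)
X = -1/46547 (X = 1/(-45661 - 886) = 1/(-46547) = -1/46547 ≈ -2.1484e-5)
(X - 2842)*(-22657 + x(k(-7, 3), 178)) = (-1/46547 - 2842)*(-22657 + (11/38 + 113/6)) = -132286575*(-22657 + (11/38 + 113*(⅙)))/46547 = -132286575*(-22657 + (11/38 + 113/6))/46547 = -132286575*(-22657 + 1090/57)/46547 = -132286575/46547*(-1290359/57) = 56899057543475/884393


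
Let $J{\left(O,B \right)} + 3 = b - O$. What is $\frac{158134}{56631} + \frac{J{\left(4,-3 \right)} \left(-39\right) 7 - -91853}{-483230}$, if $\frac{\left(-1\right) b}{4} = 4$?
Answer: $\frac{35428889764}{13682899065} \approx 2.5893$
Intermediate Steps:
$b = -16$ ($b = \left(-4\right) 4 = -16$)
$J{\left(O,B \right)} = -19 - O$ ($J{\left(O,B \right)} = -3 - \left(16 + O\right) = -19 - O$)
$\frac{158134}{56631} + \frac{J{\left(4,-3 \right)} \left(-39\right) 7 - -91853}{-483230} = \frac{158134}{56631} + \frac{\left(-19 - 4\right) \left(-39\right) 7 - -91853}{-483230} = 158134 \cdot \frac{1}{56631} + \left(\left(-19 - 4\right) \left(-39\right) 7 + 91853\right) \left(- \frac{1}{483230}\right) = \frac{158134}{56631} + \left(\left(-23\right) \left(-39\right) 7 + 91853\right) \left(- \frac{1}{483230}\right) = \frac{158134}{56631} + \left(897 \cdot 7 + 91853\right) \left(- \frac{1}{483230}\right) = \frac{158134}{56631} + \left(6279 + 91853\right) \left(- \frac{1}{483230}\right) = \frac{158134}{56631} + 98132 \left(- \frac{1}{483230}\right) = \frac{158134}{56631} - \frac{49066}{241615} = \frac{35428889764}{13682899065}$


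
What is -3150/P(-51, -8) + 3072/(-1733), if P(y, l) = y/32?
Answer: 58176576/29461 ≈ 1974.7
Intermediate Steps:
P(y, l) = y/32 (P(y, l) = y*(1/32) = y/32)
-3150/P(-51, -8) + 3072/(-1733) = -3150/((1/32)*(-51)) + 3072/(-1733) = -3150/(-51/32) + 3072*(-1/1733) = -3150*(-32/51) - 3072/1733 = 33600/17 - 3072/1733 = 58176576/29461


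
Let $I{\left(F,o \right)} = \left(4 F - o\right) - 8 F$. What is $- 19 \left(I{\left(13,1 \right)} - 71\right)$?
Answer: $2356$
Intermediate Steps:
$I{\left(F,o \right)} = - o - 4 F$ ($I{\left(F,o \right)} = \left(- o + 4 F\right) - 8 F = - o - 4 F$)
$- 19 \left(I{\left(13,1 \right)} - 71\right) = - 19 \left(\left(\left(-1\right) 1 - 52\right) - 71\right) = - 19 \left(\left(-1 - 52\right) - 71\right) = - 19 \left(-53 - 71\right) = \left(-19\right) \left(-124\right) = 2356$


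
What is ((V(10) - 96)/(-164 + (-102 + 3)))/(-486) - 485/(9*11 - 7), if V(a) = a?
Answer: -30999821/5879628 ≈ -5.2724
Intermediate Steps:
((V(10) - 96)/(-164 + (-102 + 3)))/(-486) - 485/(9*11 - 7) = ((10 - 96)/(-164 + (-102 + 3)))/(-486) - 485/(9*11 - 7) = -86/(-164 - 99)*(-1/486) - 485/(99 - 7) = -86/(-263)*(-1/486) - 485/92 = -86*(-1/263)*(-1/486) - 485*1/92 = (86/263)*(-1/486) - 485/92 = -43/63909 - 485/92 = -30999821/5879628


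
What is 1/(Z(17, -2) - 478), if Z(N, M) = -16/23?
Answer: -23/11010 ≈ -0.0020890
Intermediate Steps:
Z(N, M) = -16/23 (Z(N, M) = -16*1/23 = -16/23)
1/(Z(17, -2) - 478) = 1/(-16/23 - 478) = 1/(-11010/23) = -23/11010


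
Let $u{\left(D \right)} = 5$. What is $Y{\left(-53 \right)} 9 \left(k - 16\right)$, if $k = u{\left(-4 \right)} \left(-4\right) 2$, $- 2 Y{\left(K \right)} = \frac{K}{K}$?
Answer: $252$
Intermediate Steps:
$Y{\left(K \right)} = - \frac{1}{2}$ ($Y{\left(K \right)} = - \frac{K \frac{1}{K}}{2} = \left(- \frac{1}{2}\right) 1 = - \frac{1}{2}$)
$k = -40$ ($k = 5 \left(-4\right) 2 = \left(-20\right) 2 = -40$)
$Y{\left(-53 \right)} 9 \left(k - 16\right) = - \frac{9 \left(-40 - 16\right)}{2} = - \frac{9 \left(-56\right)}{2} = \left(- \frac{1}{2}\right) \left(-504\right) = 252$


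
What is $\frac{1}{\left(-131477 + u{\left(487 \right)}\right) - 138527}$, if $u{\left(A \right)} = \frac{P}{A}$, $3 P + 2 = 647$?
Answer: $- \frac{487}{131491733} \approx -3.7037 \cdot 10^{-6}$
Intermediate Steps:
$P = 215$ ($P = - \frac{2}{3} + \frac{1}{3} \cdot 647 = - \frac{2}{3} + \frac{647}{3} = 215$)
$u{\left(A \right)} = \frac{215}{A}$
$\frac{1}{\left(-131477 + u{\left(487 \right)}\right) - 138527} = \frac{1}{\left(-131477 + \frac{215}{487}\right) - 138527} = \frac{1}{- \frac{64029084}{487} - 138527} = \frac{1}{- \frac{131491733}{487}} = - \frac{487}{131491733}$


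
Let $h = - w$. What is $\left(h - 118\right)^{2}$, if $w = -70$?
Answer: $2304$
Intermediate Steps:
$h = 70$ ($h = \left(-1\right) \left(-70\right) = 70$)
$\left(h - 118\right)^{2} = \left(70 - 118\right)^{2} = \left(-48\right)^{2} = 2304$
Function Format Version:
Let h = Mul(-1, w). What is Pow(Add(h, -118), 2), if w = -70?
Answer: 2304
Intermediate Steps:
h = 70 (h = Mul(-1, -70) = 70)
Pow(Add(h, -118), 2) = Pow(Add(70, -118), 2) = Pow(-48, 2) = 2304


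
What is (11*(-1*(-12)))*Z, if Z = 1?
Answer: 132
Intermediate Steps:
(11*(-1*(-12)))*Z = (11*(-1*(-12)))*1 = (11*12)*1 = 132*1 = 132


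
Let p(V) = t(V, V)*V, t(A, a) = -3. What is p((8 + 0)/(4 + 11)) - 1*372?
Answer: -1868/5 ≈ -373.60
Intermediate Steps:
p(V) = -3*V
p((8 + 0)/(4 + 11)) - 1*372 = -3*(8 + 0)/(4 + 11) - 1*372 = -24/15 - 372 = -3*8/15 - 372 = -8/5 - 372 = -1868/5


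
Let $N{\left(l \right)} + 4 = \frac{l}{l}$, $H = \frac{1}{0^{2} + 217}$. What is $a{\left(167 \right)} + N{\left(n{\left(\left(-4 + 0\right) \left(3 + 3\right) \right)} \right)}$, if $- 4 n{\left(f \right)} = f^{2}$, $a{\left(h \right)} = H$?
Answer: $- \frac{650}{217} \approx -2.9954$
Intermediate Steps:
$H = \frac{1}{217}$ ($H = \frac{1}{0 + 217} = \frac{1}{217} \approx 0.0046083$)
$a{\left(h \right)} = \frac{1}{217}$
$n{\left(f \right)} = - \frac{f^{2}}{4}$
$N{\left(l \right)} = -3$ ($N{\left(l \right)} = -4 + \frac{l}{l} = -4 + 1 = -3$)
$a{\left(167 \right)} + N{\left(n{\left(\left(-4 + 0\right) \left(3 + 3\right) \right)} \right)} = \frac{1}{217} - 3 = - \frac{650}{217}$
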